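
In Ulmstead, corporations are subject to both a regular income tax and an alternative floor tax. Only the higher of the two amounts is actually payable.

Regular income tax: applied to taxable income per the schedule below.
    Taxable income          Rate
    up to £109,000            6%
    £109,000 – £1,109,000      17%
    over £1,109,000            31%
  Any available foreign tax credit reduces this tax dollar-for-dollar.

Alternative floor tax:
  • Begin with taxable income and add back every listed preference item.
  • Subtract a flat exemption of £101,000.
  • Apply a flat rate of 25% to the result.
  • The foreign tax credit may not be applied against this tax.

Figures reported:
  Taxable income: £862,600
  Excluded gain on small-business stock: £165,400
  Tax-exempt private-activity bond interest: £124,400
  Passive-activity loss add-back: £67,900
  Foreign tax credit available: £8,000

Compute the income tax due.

Regular income tax:
  £109,000 × 6% = £6,540
  £753,600 × 17% = £128,112
  → £134,652
  Less foreign tax credit £8,000 → £126,652

Alternative floor tax:
  Adjusted income: £862,600 + £165,400 + £124,400 + £67,900 = £1,220,300
  Less exemption £101,000 → base £1,119,300
  £1,119,300 × 25% = £279,825

£279,825 > £126,652, so the alternative floor tax is the binding amount.

£279,825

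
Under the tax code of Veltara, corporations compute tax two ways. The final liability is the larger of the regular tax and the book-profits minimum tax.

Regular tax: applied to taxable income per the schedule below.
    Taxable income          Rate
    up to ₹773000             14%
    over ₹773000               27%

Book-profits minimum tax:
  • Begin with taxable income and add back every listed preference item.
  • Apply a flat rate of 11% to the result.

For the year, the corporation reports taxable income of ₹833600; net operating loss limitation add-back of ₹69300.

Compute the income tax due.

₹124582

Book-profits minimum tax:
  Adjusted income: ₹833600 + ₹69300 = ₹902900
  ₹902900 × 11% = ₹99319

Regular tax:
  ₹773000 × 14% = ₹108220
  ₹60600 × 27% = ₹16362
  → ₹124582

₹124582 > ₹99319, so the regular tax governs.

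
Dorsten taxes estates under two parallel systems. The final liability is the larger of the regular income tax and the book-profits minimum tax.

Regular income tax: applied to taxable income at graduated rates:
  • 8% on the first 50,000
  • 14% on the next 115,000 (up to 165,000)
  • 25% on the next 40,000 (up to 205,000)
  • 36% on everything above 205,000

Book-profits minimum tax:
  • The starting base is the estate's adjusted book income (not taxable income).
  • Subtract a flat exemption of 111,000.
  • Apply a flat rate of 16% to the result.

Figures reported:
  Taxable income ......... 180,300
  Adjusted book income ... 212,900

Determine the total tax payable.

Regular income tax:
  50,000 × 8% = 4,000
  115,000 × 14% = 16,100
  15,300 × 25% = 3,825
  → 23,925

Book-profits minimum tax:
  Base (adjusted book income): 212,900
  Less exemption 111,000 → base 101,900
  101,900 × 16% = 16,304

23,925 > 16,304, so the regular income tax governs.

23,925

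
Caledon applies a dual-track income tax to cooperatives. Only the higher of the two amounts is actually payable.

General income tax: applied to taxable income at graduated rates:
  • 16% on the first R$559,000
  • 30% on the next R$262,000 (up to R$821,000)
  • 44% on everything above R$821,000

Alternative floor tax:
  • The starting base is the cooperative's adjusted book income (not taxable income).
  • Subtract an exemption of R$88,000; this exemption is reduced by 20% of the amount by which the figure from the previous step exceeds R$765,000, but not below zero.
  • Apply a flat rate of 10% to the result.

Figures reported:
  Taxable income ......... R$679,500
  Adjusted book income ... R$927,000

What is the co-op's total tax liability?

Alternative floor tax:
  Base (adjusted book income): R$927,000
  Exemption: R$88,000 − 20% × (R$927,000 − R$765,000) = R$88,000 − R$32,400 = R$55,600
  Base: R$927,000 − R$55,600 = R$871,400
  R$871,400 × 10% = R$87,140

General income tax:
  R$559,000 × 16% = R$89,440
  R$120,500 × 30% = R$36,150
  → R$125,590

R$125,590 > R$87,140, so the general income tax governs.

R$125,590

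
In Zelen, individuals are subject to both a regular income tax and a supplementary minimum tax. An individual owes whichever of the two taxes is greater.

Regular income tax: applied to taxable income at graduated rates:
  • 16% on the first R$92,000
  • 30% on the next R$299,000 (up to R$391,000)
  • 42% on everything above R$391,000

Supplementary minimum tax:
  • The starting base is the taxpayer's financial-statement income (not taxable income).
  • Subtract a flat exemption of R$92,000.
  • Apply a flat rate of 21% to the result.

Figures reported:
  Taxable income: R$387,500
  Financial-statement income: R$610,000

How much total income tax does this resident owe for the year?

R$108,780

Supplementary minimum tax:
  Base (financial-statement income): R$610,000
  Less exemption R$92,000 → base R$518,000
  R$518,000 × 21% = R$108,780

Regular income tax:
  R$92,000 × 16% = R$14,720
  R$295,500 × 30% = R$88,650
  → R$103,370

R$108,780 > R$103,370, so the supplementary minimum tax is the binding amount.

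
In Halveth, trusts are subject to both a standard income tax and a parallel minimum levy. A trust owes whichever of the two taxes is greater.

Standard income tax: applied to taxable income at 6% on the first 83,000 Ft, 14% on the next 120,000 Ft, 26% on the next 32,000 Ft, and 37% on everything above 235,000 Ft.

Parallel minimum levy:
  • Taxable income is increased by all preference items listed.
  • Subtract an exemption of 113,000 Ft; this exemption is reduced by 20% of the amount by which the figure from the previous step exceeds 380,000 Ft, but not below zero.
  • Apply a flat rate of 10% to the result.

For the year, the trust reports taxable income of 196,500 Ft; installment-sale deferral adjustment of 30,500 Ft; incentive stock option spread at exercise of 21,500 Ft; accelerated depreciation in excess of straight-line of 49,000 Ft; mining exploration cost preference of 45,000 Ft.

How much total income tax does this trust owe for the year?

22,950 Ft

Parallel minimum levy:
  Adjusted income: 196,500 Ft + 30,500 Ft + 21,500 Ft + 49,000 Ft + 45,000 Ft = 342,500 Ft
  Exemption: 342,500 Ft ≤ 380,000 Ft, so full 113,000 Ft applies
  Base: 342,500 Ft − 113,000 Ft = 229,500 Ft
  229,500 Ft × 10% = 22,950 Ft

Standard income tax:
  83,000 Ft × 6% = 4,980 Ft
  113,500 Ft × 14% = 15,890 Ft
  → 20,870 Ft

22,950 Ft > 20,870 Ft, so the parallel minimum levy is the binding amount.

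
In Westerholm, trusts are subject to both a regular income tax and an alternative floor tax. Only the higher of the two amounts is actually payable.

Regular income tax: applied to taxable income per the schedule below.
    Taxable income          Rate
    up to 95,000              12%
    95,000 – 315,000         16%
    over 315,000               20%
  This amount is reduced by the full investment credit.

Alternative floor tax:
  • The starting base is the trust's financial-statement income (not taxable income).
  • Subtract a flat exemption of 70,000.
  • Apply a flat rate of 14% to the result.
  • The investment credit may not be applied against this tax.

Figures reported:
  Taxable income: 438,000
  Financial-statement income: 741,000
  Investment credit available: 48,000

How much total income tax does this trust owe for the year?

93,940

Regular income tax:
  95,000 × 12% = 11,400
  220,000 × 16% = 35,200
  123,000 × 20% = 24,600
  → 71,200
  Less investment credit 48,000 → 23,200

Alternative floor tax:
  Base (financial-statement income): 741,000
  Less exemption 70,000 → base 671,000
  671,000 × 14% = 93,940

93,940 > 23,200, so the alternative floor tax is the binding amount.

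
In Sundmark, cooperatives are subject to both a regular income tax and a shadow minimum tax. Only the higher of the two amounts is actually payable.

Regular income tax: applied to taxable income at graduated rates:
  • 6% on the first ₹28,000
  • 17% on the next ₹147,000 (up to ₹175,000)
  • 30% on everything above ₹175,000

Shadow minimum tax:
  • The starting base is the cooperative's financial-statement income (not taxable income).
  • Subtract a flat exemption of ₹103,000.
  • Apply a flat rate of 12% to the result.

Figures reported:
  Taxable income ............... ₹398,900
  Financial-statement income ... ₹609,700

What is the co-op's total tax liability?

Shadow minimum tax:
  Base (financial-statement income): ₹609,700
  Less exemption ₹103,000 → base ₹506,700
  ₹506,700 × 12% = ₹60,804

Regular income tax:
  ₹28,000 × 6% = ₹1,680
  ₹147,000 × 17% = ₹24,990
  ₹223,900 × 30% = ₹67,170
  → ₹93,840

₹93,840 > ₹60,804, so the regular income tax governs.

₹93,840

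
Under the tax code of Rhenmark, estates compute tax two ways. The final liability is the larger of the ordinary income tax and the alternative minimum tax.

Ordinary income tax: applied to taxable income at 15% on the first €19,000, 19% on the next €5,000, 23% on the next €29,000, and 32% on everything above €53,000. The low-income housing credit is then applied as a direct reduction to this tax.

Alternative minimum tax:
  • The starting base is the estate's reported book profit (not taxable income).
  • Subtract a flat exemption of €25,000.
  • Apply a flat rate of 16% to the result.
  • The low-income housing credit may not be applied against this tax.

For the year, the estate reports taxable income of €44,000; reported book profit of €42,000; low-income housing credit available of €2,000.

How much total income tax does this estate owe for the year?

Ordinary income tax:
  €19,000 × 15% = €2,850
  €5,000 × 19% = €950
  €20,000 × 23% = €4,600
  → €8,400
  Less low-income housing credit €2,000 → €6,400

Alternative minimum tax:
  Base (reported book profit): €42,000
  Less exemption €25,000 → base €17,000
  €17,000 × 16% = €2,720

€6,400 > €2,720, so the ordinary income tax governs.

€6,400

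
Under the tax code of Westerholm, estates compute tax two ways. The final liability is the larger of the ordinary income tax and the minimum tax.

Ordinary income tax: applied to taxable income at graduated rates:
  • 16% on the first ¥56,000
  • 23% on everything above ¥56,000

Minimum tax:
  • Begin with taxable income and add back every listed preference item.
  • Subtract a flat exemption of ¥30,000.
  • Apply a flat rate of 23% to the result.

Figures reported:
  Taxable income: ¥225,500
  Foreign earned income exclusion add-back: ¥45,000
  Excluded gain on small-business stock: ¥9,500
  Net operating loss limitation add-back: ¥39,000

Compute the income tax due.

Ordinary income tax:
  ¥56,000 × 16% = ¥8,960
  ¥169,500 × 23% = ¥38,985
  → ¥47,945

Minimum tax:
  Adjusted income: ¥225,500 + ¥45,000 + ¥9,500 + ¥39,000 = ¥319,000
  Less exemption ¥30,000 → base ¥289,000
  ¥289,000 × 23% = ¥66,470

¥66,470 > ¥47,945, so the minimum tax is the binding amount.

¥66,470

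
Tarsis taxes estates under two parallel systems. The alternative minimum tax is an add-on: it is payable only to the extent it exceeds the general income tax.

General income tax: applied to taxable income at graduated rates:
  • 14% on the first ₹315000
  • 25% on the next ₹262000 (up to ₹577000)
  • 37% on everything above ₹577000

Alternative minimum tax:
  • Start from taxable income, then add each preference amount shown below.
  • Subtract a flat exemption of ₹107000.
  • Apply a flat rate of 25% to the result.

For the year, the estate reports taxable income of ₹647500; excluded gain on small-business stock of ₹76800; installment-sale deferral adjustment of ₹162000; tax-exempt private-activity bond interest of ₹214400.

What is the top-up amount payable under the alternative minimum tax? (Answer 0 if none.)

General income tax:
  ₹315000 × 14% = ₹44100
  ₹262000 × 25% = ₹65500
  ₹70500 × 37% = ₹26085
  → ₹135685

Alternative minimum tax:
  Adjusted income: ₹647500 + ₹76800 + ₹162000 + ₹214400 = ₹1100700
  Less exemption ₹107000 → base ₹993700
  ₹993700 × 25% = ₹248425

Excess of alternative minimum tax over general income tax: ₹248425 − ₹135685 = ₹112740.

₹112740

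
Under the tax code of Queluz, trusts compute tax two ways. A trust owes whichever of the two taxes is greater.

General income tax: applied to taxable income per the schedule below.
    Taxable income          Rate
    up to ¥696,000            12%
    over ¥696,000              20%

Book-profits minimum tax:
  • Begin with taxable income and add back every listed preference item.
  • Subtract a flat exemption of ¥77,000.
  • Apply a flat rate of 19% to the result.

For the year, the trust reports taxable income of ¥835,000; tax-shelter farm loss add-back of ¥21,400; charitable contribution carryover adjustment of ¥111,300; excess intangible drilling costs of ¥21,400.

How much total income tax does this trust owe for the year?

¥173,299

General income tax:
  ¥696,000 × 12% = ¥83,520
  ¥139,000 × 20% = ¥27,800
  → ¥111,320

Book-profits minimum tax:
  Adjusted income: ¥835,000 + ¥21,400 + ¥111,300 + ¥21,400 = ¥989,100
  Less exemption ¥77,000 → base ¥912,100
  ¥912,100 × 19% = ¥173,299

¥173,299 > ¥111,320, so the book-profits minimum tax is the binding amount.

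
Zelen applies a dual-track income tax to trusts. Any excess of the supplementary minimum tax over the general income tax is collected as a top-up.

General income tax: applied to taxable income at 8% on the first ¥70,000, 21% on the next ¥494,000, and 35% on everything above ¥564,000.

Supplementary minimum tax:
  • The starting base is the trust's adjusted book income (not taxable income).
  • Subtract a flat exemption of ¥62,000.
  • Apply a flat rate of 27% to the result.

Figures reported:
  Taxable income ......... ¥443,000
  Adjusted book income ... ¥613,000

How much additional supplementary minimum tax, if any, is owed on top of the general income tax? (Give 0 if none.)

General income tax:
  ¥70,000 × 8% = ¥5,600
  ¥373,000 × 21% = ¥78,330
  → ¥83,930

Supplementary minimum tax:
  Base (adjusted book income): ¥613,000
  Less exemption ¥62,000 → base ¥551,000
  ¥551,000 × 27% = ¥148,770

Excess of supplementary minimum tax over general income tax: ¥148,770 − ¥83,930 = ¥64,840.

¥64,840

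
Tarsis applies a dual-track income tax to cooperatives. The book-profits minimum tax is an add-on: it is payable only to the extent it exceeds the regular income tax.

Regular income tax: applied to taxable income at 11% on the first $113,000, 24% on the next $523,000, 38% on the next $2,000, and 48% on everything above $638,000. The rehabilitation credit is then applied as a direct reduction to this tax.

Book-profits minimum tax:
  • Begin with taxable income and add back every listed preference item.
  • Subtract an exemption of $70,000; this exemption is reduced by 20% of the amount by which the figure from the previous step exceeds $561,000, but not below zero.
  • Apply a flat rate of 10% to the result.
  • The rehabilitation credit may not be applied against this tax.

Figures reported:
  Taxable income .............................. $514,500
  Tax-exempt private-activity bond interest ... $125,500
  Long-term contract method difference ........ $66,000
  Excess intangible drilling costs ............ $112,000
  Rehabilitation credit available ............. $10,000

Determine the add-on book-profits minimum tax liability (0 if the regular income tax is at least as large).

Book-profits minimum tax:
  Adjusted income: $514,500 + $125,500 + $66,000 + $112,000 = $818,000
  Exemption: $70,000 − 20% × ($818,000 − $561,000) = $70,000 − $51,400 = $18,600
  Base: $818,000 − $18,600 = $799,400
  $799,400 × 10% = $79,940

Regular income tax:
  $113,000 × 11% = $12,430
  $401,500 × 24% = $96,360
  → $108,790
  Less rehabilitation credit $10,000 → $98,790

$79,940 ≤ $98,790, so no add-on is due.

$0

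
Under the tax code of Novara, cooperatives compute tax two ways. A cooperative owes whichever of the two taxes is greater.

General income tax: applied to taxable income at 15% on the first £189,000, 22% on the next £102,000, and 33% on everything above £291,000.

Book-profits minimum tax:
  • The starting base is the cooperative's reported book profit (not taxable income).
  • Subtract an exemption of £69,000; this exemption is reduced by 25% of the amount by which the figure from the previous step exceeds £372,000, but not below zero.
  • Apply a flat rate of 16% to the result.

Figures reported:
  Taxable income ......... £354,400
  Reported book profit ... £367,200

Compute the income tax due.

Book-profits minimum tax:
  Base (reported book profit): £367,200
  Exemption: £367,200 ≤ £372,000, so full £69,000 applies
  Base: £367,200 − £69,000 = £298,200
  £298,200 × 16% = £47,712

General income tax:
  £189,000 × 15% = £28,350
  £102,000 × 22% = £22,440
  £63,400 × 33% = £20,922
  → £71,712

£71,712 > £47,712, so the general income tax governs.

£71,712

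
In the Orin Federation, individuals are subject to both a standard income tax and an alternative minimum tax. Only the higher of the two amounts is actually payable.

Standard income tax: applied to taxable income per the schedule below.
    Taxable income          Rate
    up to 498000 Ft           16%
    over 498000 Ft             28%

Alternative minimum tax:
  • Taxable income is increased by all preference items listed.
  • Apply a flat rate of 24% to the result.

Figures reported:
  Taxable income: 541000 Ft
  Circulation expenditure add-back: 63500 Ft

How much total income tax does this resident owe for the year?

145080 Ft

Alternative minimum tax:
  Adjusted income: 541000 Ft + 63500 Ft = 604500 Ft
  604500 Ft × 24% = 145080 Ft

Standard income tax:
  498000 Ft × 16% = 79680 Ft
  43000 Ft × 28% = 12040 Ft
  → 91720 Ft

145080 Ft > 91720 Ft, so the alternative minimum tax is the binding amount.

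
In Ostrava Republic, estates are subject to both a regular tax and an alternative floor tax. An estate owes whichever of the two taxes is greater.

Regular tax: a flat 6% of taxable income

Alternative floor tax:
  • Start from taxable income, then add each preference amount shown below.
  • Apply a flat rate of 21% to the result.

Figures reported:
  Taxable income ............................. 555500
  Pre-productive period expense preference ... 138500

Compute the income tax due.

Regular tax:
  555500 × 6% = 33330

Alternative floor tax:
  Adjusted income: 555500 + 138500 = 694000
  694000 × 21% = 145740

145740 > 33330, so the alternative floor tax is the binding amount.

145740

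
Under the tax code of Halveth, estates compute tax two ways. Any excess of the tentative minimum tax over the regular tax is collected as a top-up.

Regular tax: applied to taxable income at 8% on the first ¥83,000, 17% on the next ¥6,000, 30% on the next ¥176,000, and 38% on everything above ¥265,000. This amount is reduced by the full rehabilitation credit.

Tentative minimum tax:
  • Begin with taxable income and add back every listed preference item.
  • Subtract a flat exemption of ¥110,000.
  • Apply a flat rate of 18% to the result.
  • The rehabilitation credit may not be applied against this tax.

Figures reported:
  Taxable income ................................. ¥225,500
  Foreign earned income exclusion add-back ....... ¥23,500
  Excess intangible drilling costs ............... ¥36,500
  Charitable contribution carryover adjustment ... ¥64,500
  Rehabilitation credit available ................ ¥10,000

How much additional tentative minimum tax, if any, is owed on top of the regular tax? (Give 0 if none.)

¥4,590

Regular tax:
  ¥83,000 × 8% = ¥6,640
  ¥6,000 × 17% = ¥1,020
  ¥136,500 × 30% = ¥40,950
  → ¥48,610
  Less rehabilitation credit ¥10,000 → ¥38,610

Tentative minimum tax:
  Adjusted income: ¥225,500 + ¥23,500 + ¥36,500 + ¥64,500 = ¥350,000
  Less exemption ¥110,000 → base ¥240,000
  ¥240,000 × 18% = ¥43,200

Excess of tentative minimum tax over regular tax: ¥43,200 − ¥38,610 = ¥4,590.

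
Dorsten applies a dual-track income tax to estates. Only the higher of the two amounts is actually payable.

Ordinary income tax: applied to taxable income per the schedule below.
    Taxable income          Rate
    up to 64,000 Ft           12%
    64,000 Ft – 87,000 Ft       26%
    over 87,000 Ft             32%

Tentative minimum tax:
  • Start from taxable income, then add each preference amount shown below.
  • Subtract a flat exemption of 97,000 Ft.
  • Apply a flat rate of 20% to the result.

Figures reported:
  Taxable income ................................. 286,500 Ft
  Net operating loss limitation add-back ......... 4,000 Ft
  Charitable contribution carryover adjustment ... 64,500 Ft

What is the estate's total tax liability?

Tentative minimum tax:
  Adjusted income: 286,500 Ft + 4,000 Ft + 64,500 Ft = 355,000 Ft
  Less exemption 97,000 Ft → base 258,000 Ft
  258,000 Ft × 20% = 51,600 Ft

Ordinary income tax:
  64,000 Ft × 12% = 7,680 Ft
  23,000 Ft × 26% = 5,980 Ft
  199,500 Ft × 32% = 63,840 Ft
  → 77,500 Ft

77,500 Ft > 51,600 Ft, so the ordinary income tax governs.

77,500 Ft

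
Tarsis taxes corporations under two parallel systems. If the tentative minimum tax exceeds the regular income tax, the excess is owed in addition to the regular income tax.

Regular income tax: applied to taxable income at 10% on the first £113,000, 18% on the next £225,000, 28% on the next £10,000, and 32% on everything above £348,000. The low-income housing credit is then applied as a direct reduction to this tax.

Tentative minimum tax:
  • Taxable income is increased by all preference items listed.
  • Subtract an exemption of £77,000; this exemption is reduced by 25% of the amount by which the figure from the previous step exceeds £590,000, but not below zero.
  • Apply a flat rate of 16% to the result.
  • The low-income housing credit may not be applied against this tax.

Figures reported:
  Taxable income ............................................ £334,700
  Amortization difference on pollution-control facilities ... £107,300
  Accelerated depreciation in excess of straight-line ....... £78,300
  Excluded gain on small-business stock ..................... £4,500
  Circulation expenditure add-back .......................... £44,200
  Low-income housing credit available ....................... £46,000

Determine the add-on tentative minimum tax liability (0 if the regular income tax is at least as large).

Regular income tax:
  £113,000 × 10% = £11,300
  £221,700 × 18% = £39,906
  → £51,206
  Less low-income housing credit £46,000 → £5,206

Tentative minimum tax:
  Adjusted income: £334,700 + £107,300 + £78,300 + £4,500 + £44,200 = £569,000
  Exemption: £569,000 ≤ £590,000, so full £77,000 applies
  Base: £569,000 − £77,000 = £492,000
  £492,000 × 16% = £78,720

Excess of tentative minimum tax over regular income tax: £78,720 − £5,206 = £73,514.

£73,514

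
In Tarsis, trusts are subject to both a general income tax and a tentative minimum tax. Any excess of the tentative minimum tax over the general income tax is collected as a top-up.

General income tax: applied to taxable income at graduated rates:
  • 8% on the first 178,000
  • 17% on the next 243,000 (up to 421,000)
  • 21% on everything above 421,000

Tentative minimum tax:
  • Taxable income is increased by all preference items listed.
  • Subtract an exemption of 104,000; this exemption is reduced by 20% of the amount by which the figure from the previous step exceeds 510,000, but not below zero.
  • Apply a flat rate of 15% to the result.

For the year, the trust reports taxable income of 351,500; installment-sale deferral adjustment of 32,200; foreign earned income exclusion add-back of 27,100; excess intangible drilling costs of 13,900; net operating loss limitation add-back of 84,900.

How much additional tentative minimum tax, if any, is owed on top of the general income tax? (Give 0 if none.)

Tentative minimum tax:
  Adjusted income: 351,500 + 32,200 + 27,100 + 13,900 + 84,900 = 509,600
  Exemption: 509,600 ≤ 510,000, so full 104,000 applies
  Base: 509,600 − 104,000 = 405,600
  405,600 × 15% = 60,840

General income tax:
  178,000 × 8% = 14,240
  173,500 × 17% = 29,495
  → 43,735

Excess of tentative minimum tax over general income tax: 60,840 − 43,735 = 17,105.

17,105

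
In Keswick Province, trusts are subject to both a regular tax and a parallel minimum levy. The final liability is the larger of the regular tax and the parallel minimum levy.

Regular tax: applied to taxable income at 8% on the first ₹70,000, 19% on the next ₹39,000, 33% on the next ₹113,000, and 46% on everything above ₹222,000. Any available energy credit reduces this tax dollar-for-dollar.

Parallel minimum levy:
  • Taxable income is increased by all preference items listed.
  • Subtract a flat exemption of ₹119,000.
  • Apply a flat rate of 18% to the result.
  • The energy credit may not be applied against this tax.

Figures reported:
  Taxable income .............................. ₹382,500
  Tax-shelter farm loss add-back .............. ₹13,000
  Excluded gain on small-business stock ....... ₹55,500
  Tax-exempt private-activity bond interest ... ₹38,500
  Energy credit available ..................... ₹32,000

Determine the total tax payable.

Parallel minimum levy:
  Adjusted income: ₹382,500 + ₹13,000 + ₹55,500 + ₹38,500 = ₹489,500
  Less exemption ₹119,000 → base ₹370,500
  ₹370,500 × 18% = ₹66,690

Regular tax:
  ₹70,000 × 8% = ₹5,600
  ₹39,000 × 19% = ₹7,410
  ₹113,000 × 33% = ₹37,290
  ₹160,500 × 46% = ₹73,830
  → ₹124,130
  Less energy credit ₹32,000 → ₹92,130

₹92,130 > ₹66,690, so the regular tax governs.

₹92,130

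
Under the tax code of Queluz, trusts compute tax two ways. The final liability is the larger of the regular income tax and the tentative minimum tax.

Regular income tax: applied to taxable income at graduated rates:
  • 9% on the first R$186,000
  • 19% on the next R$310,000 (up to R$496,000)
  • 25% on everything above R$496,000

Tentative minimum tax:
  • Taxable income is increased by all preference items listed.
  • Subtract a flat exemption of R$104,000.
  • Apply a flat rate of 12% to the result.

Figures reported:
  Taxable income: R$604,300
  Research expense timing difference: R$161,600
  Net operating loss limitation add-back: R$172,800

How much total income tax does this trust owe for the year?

Regular income tax:
  R$186,000 × 9% = R$16,740
  R$310,000 × 19% = R$58,900
  R$108,300 × 25% = R$27,075
  → R$102,715

Tentative minimum tax:
  Adjusted income: R$604,300 + R$161,600 + R$172,800 = R$938,700
  Less exemption R$104,000 → base R$834,700
  R$834,700 × 12% = R$100,164

R$102,715 > R$100,164, so the regular income tax governs.

R$102,715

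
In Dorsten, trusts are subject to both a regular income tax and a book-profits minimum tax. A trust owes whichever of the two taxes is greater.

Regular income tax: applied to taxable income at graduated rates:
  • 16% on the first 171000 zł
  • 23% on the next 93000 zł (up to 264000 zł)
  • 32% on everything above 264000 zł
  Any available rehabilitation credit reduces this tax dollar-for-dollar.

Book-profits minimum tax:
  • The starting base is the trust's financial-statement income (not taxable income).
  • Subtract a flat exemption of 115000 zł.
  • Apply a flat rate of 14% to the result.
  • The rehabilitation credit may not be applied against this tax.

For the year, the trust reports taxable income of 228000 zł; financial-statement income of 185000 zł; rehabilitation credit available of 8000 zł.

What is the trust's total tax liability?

Book-profits minimum tax:
  Base (financial-statement income): 185000 zł
  Less exemption 115000 zł → base 70000 zł
  70000 zł × 14% = 9800 zł

Regular income tax:
  171000 zł × 16% = 27360 zł
  57000 zł × 23% = 13110 zł
  → 40470 zł
  Less rehabilitation credit 8000 zł → 32470 zł

32470 zł > 9800 zł, so the regular income tax governs.

32470 zł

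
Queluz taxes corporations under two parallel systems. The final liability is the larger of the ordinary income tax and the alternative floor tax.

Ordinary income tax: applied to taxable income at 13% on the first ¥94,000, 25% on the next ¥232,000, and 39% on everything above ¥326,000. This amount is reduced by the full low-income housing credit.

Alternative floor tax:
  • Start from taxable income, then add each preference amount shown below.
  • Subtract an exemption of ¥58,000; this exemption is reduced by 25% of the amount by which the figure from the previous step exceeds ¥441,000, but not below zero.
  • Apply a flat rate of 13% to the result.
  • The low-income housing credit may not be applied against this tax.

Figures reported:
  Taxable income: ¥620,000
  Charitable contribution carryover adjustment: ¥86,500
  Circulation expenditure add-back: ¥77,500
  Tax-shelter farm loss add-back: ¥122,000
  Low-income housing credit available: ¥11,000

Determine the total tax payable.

¥173,880

Ordinary income tax:
  ¥94,000 × 13% = ¥12,220
  ¥232,000 × 25% = ¥58,000
  ¥294,000 × 39% = ¥114,660
  → ¥184,880
  Less low-income housing credit ¥11,000 → ¥173,880

Alternative floor tax:
  Adjusted income: ¥620,000 + ¥86,500 + ¥77,500 + ¥122,000 = ¥906,000
  Exemption: 25% × (¥906,000 − ¥441,000) = ¥116,250 ≥ ¥58,000, so the exemption is fully phased out
  Base: ¥906,000 − ¥0 = ¥906,000
  ¥906,000 × 13% = ¥117,780

¥173,880 > ¥117,780, so the ordinary income tax governs.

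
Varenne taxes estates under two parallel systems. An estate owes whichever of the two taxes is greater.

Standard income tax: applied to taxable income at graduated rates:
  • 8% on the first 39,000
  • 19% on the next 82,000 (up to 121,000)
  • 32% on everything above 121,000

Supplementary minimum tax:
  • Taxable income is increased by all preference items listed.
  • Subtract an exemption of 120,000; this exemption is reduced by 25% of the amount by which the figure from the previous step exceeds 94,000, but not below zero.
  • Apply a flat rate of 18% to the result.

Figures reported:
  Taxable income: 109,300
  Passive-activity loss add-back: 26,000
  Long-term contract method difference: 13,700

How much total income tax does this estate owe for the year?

16,477

Standard income tax:
  39,000 × 8% = 3,120
  70,300 × 19% = 13,357
  → 16,477

Supplementary minimum tax:
  Adjusted income: 109,300 + 26,000 + 13,700 = 149,000
  Exemption: 120,000 − 25% × (149,000 − 94,000) = 120,000 − 13,750 = 106,250
  Base: 149,000 − 106,250 = 42,750
  42,750 × 18% = 7,695

16,477 > 7,695, so the standard income tax governs.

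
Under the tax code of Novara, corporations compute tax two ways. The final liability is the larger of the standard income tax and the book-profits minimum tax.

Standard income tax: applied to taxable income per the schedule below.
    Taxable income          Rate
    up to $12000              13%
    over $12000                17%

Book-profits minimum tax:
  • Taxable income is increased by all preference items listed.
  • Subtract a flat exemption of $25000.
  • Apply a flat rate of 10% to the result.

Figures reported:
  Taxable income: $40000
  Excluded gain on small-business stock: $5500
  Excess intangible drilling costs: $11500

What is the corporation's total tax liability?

Standard income tax:
  $12000 × 13% = $1560
  $28000 × 17% = $4760
  → $6320

Book-profits minimum tax:
  Adjusted income: $40000 + $5500 + $11500 = $57000
  Less exemption $25000 → base $32000
  $32000 × 10% = $3200

$6320 > $3200, so the standard income tax governs.

$6320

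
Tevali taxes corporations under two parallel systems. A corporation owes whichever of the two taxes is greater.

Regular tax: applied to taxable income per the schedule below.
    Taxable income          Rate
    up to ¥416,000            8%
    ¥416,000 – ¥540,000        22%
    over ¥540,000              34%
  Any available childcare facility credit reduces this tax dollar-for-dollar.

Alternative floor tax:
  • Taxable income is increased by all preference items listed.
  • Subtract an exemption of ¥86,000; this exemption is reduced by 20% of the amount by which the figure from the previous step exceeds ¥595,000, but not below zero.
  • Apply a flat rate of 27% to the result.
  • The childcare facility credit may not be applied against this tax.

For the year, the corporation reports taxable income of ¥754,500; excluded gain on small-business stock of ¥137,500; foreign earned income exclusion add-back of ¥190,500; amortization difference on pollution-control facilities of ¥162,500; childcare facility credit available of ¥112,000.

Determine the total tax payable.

¥336,150

Regular tax:
  ¥416,000 × 8% = ¥33,280
  ¥124,000 × 22% = ¥27,280
  ¥214,500 × 34% = ¥72,930
  → ¥133,490
  Less childcare facility credit ¥112,000 → ¥21,490

Alternative floor tax:
  Adjusted income: ¥754,500 + ¥137,500 + ¥190,500 + ¥162,500 = ¥1,245,000
  Exemption: 20% × (¥1,245,000 − ¥595,000) = ¥130,000 ≥ ¥86,000, so the exemption is fully phased out
  Base: ¥1,245,000 − ¥0 = ¥1,245,000
  ¥1,245,000 × 27% = ¥336,150

¥336,150 > ¥21,490, so the alternative floor tax is the binding amount.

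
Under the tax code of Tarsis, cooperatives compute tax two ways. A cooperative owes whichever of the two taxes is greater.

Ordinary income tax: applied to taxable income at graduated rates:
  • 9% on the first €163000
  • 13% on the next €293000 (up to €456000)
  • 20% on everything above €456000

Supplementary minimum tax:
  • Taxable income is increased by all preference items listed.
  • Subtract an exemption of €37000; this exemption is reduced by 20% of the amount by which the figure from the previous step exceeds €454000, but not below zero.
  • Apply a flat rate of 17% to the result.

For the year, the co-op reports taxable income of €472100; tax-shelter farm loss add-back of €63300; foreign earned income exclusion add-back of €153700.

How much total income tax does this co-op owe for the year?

€117147

Ordinary income tax:
  €163000 × 9% = €14670
  €293000 × 13% = €38090
  €16100 × 20% = €3220
  → €55980

Supplementary minimum tax:
  Adjusted income: €472100 + €63300 + €153700 = €689100
  Exemption: 20% × (€689100 − €454000) = €47020 ≥ €37000, so the exemption is fully phased out
  Base: €689100 − €0 = €689100
  €689100 × 17% = €117147

€117147 > €55980, so the supplementary minimum tax is the binding amount.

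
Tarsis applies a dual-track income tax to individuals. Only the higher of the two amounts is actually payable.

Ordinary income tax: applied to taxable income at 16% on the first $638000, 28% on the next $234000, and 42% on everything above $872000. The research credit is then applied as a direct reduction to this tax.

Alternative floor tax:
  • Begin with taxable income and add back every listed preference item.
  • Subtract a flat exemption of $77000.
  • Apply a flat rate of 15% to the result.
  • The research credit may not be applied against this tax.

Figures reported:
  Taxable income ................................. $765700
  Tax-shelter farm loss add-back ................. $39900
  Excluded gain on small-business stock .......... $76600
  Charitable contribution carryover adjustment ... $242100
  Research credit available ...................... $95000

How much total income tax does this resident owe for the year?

$157095

Ordinary income tax:
  $638000 × 16% = $102080
  $127700 × 28% = $35756
  → $137836
  Less research credit $95000 → $42836

Alternative floor tax:
  Adjusted income: $765700 + $39900 + $76600 + $242100 = $1124300
  Less exemption $77000 → base $1047300
  $1047300 × 15% = $157095

$157095 > $42836, so the alternative floor tax is the binding amount.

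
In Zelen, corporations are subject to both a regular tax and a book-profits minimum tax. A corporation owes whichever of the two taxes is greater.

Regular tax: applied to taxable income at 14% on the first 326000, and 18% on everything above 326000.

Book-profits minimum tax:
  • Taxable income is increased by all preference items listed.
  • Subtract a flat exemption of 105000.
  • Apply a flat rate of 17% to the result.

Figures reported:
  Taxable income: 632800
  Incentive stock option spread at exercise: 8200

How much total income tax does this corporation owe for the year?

Book-profits minimum tax:
  Adjusted income: 632800 + 8200 = 641000
  Less exemption 105000 → base 536000
  536000 × 17% = 91120

Regular tax:
  326000 × 14% = 45640
  306800 × 18% = 55224
  → 100864

100864 > 91120, so the regular tax governs.

100864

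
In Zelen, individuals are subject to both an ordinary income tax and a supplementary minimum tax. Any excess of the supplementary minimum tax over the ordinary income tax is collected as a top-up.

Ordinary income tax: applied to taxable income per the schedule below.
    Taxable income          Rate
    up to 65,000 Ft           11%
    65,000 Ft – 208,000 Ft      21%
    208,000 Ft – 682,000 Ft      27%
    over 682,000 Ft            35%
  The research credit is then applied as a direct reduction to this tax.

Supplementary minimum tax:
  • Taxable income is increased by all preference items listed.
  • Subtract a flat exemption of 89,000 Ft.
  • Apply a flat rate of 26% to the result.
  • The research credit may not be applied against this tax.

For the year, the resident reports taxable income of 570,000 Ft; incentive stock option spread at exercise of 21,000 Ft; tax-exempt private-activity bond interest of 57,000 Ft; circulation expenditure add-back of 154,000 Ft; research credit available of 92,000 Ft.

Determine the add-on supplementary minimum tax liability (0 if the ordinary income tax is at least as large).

142,460 Ft

Ordinary income tax:
  65,000 Ft × 11% = 7,150 Ft
  143,000 Ft × 21% = 30,030 Ft
  362,000 Ft × 27% = 97,740 Ft
  → 134,920 Ft
  Less research credit 92,000 Ft → 42,920 Ft

Supplementary minimum tax:
  Adjusted income: 570,000 Ft + 21,000 Ft + 57,000 Ft + 154,000 Ft = 802,000 Ft
  Less exemption 89,000 Ft → base 713,000 Ft
  713,000 Ft × 26% = 185,380 Ft

Excess of supplementary minimum tax over ordinary income tax: 185,380 Ft − 42,920 Ft = 142,460 Ft.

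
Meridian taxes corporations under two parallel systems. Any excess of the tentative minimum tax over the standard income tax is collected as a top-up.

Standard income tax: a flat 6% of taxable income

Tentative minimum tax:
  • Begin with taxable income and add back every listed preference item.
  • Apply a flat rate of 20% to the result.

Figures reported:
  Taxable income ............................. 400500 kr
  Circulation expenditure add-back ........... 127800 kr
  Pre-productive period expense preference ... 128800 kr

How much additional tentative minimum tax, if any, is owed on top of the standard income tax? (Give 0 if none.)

Standard income tax:
  400500 kr × 6% = 24030 kr

Tentative minimum tax:
  Adjusted income: 400500 kr + 127800 kr + 128800 kr = 657100 kr
  657100 kr × 20% = 131420 kr

Excess of tentative minimum tax over standard income tax: 131420 kr − 24030 kr = 107390 kr.

107390 kr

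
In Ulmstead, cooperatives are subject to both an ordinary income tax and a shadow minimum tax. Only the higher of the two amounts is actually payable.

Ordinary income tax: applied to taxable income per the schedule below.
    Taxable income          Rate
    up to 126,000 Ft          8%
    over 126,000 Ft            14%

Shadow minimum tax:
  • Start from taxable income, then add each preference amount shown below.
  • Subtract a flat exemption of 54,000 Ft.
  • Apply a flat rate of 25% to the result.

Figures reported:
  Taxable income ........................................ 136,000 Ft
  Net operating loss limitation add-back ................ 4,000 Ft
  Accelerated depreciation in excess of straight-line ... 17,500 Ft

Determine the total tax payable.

25,875 Ft

Ordinary income tax:
  126,000 Ft × 8% = 10,080 Ft
  10,000 Ft × 14% = 1,400 Ft
  → 11,480 Ft

Shadow minimum tax:
  Adjusted income: 136,000 Ft + 4,000 Ft + 17,500 Ft = 157,500 Ft
  Less exemption 54,000 Ft → base 103,500 Ft
  103,500 Ft × 25% = 25,875 Ft

25,875 Ft > 11,480 Ft, so the shadow minimum tax is the binding amount.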